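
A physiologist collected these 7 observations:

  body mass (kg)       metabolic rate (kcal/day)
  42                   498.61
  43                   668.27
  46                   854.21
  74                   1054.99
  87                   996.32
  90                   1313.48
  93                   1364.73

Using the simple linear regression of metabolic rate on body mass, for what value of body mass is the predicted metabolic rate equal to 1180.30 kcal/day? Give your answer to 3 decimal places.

n = 7, Σx = 475, Σy = 6750.61, Σxy = 498853.08, Σx² = 35523
Sxx = Σx² − (Σx)²/n = 35523 − 32232.142857 = 3290.857143
Sxy = Σxy − (Σx)(Σy)/n = 498853.08 − 458077.107143 = 40775.972857
b = Sxy/Sxx = 40775.972857/3290.857143 = 12.390685
a = ȳ − b·x̄ = 964.372857 − 12.390685·67.857143 = 123.576403
Set a + b·x = 1180.30: x = (1180.30 − 123.576403) / 12.390685 = 85.283714

85.284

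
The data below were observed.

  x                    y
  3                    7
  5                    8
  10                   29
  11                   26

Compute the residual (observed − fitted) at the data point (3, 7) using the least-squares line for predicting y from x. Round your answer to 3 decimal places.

1.799

n = 4, Σx = 29, Σy = 70, Σxy = 637, Σx² = 255
Sxx = Σx² − (Σx)²/n = 255 − 210.25 = 44.75
Sxy = Σxy − (Σx)(Σy)/n = 637 − 507.5 = 129.5
b = Sxy/Sxx = 129.5/44.75 = 2.893855
a = ȳ − b·x̄ = 17.5 − 2.893855·7.25 = -3.480447
ŷ(3) = -3.480447 + 2.893855·3 = 5.201117
residual = y − ŷ = 7 − 5.201117 = 1.798883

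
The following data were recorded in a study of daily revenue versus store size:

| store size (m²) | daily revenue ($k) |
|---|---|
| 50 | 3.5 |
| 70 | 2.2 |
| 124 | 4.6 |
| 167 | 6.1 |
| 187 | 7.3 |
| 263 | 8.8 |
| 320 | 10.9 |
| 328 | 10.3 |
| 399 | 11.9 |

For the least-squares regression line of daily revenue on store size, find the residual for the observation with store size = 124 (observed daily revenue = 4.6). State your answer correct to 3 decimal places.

n = 9, Σx = 1908, Σy = 65.6, Σxy = 17212.1, Σx² = 523988
Sxx = Σx² − (Σx)²/n = 523988 − 404496 = 119492
Sxy = Σxy − (Σx)(Σy)/n = 17212.1 − 13907.2 = 3304.9
b = Sxy/Sxx = 3304.9/119492 = 0.027658
a = ȳ − b·x̄ = 7.288889 − 0.027658·212 = 1.425410
ŷ(124) = 1.425410 + 0.027658·124 = 4.854992
residual = y − ŷ = 4.6 − 4.854992 = -0.254992

-0.255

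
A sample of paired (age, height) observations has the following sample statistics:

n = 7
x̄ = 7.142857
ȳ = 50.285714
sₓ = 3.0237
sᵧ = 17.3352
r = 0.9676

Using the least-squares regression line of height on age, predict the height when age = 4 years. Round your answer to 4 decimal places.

32.8512

b = r · sᵧ/sₓ = 0.9676 · 17.3352/3.0237 = 5.547356
a = ȳ − b·x̄ = 50.285714 − 5.547356·7.142857 = 10.661745
ŷ(4) = a + b·4 = 10.661745 + 5.547356·4 = 32.851168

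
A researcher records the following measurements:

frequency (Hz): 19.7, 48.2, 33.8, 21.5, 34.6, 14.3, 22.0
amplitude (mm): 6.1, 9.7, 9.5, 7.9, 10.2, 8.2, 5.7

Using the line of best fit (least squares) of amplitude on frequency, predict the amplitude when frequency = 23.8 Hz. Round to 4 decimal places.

7.7764

n = 7, Σx = 194.1, Σy = 57.3, Σxy = 1674.24, Σx² = 6201.67
Sxx = Σx² − (Σx)²/n = 6201.67 − 5382.115714 = 819.554286
Sxy = Σxy − (Σx)(Σy)/n = 1674.24 − 1588.847143 = 85.392857
b = Sxy/Sxx = 85.392857/819.554286 = 0.104194
a = ȳ − b·x̄ = 8.185714 − 0.104194·27.728571 = 5.296556
ŷ(23.8) = a + b·23.8 = 5.296556 + 0.104194·23.8 = 7.776380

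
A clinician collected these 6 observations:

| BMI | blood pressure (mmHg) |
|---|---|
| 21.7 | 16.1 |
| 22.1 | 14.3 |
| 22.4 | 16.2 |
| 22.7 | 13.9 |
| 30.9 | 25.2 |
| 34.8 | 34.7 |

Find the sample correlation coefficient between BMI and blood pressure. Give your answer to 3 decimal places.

0.977

n = 6, Σx = 154.6, Σy = 120.4, Σxy = 3330.05, Σx² = 4142.2, Σy² = 2758.48
Sxx = Σx² − (Σx)²/n = 4142.2 − 3983.526667 = 158.673333
Sxy = Σxy − (Σx)(Σy)/n = 3330.05 − 3102.306667 = 227.743333
Syy = Σy² − (Σy)²/n = 2758.48 − 2416.026667 = 342.453333
r = Sxy/√(Sxx·Syy) = 227.743333/√(54338.211911) = 227.743333/233.105581 = 0.976996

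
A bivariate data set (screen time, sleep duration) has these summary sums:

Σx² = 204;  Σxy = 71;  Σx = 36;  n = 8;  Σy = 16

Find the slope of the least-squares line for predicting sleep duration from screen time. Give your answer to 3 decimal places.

Sxx = Σx² − (Σx)²/n = 204 − 162 = 42
Sxy = Σxy − (Σx)(Σy)/n = 71 − 72 = -1
b = Sxy/Sxx = -1/42 = -0.023810

-0.024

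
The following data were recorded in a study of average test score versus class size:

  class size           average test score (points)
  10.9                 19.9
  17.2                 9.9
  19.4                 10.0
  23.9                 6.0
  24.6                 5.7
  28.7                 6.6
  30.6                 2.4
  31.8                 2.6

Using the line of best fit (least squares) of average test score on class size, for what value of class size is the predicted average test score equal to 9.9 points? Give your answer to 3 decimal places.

20.636

n = 8, Σx = 187.1, Σy = 63.1, Σxy = 1210.35, Σx² = 4738.67
Sxx = Σx² − (Σx)²/n = 4738.67 − 4375.80125 = 362.86875
Sxy = Σxy − (Σx)(Σy)/n = 1210.35 − 1475.75125 = -265.40125
b = Sxy/Sxx = -265.40125/362.86875 = -0.731397
a = ȳ − b·x̄ = 7.8875 − (-0.731397)·23.3875 = 24.993056
Set a + b·x = 9.9: x = (9.9 − 24.993056) / (-0.731397) = 20.635918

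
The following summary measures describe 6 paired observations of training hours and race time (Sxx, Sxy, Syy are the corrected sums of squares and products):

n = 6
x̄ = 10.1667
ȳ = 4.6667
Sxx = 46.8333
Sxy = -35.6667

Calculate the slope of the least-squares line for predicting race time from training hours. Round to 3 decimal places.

-0.762

b = Sxy/Sxx = -35.6667/46.8333 = -0.761567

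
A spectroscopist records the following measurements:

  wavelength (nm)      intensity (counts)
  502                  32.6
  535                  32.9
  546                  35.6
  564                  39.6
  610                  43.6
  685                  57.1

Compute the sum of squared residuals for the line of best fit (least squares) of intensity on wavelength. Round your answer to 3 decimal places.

15.139

n = 6, Σx = 3442, Σy = 241.4, Σxy = 141448.2, Σx² = 1995766, Σy² = 10142.06
Sxx = Σx² − (Σx)²/n = 1995766 − 1974560.666667 = 21205.333333
Sxy = Σxy − (Σx)(Σy)/n = 141448.2 − 138483.133333 = 2965.066667
Syy = Σy² − (Σy)²/n = 10142.06 − 9712.326667 = 429.733333
b = Sxy/Sxx = 2965.066667/21205.333333 = 0.139826
SSE = Syy − b·Sxy = 429.733333 − 0.139826·2965.066667 = 15.138561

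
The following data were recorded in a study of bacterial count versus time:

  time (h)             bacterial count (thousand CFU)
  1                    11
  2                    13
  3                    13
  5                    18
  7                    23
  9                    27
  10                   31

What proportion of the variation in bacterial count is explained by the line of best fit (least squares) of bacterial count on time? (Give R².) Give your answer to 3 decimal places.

0.983

n = 7, Σx = 37, Σy = 136, Σxy = 880, Σx² = 269, Σy² = 3002
Sxx = Σx² − (Σx)²/n = 269 − 195.571429 = 73.428571
Sxy = Σxy − (Σx)(Σy)/n = 880 − 718.857143 = 161.142857
Syy = Σy² − (Σy)²/n = 3002 − 2642.285714 = 359.714286
R² = Sxy²/(Sxx·Syy) = (161.142857)²/(73.428571·359.714286) = 0.983104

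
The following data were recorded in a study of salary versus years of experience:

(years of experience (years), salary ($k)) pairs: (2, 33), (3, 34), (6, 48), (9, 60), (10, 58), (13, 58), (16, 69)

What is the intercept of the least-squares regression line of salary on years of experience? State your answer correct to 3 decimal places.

n = 7, Σx = 59, Σy = 360, Σxy = 3434, Σx² = 655
Sxx = Σx² − (Σx)²/n = 655 − 497.285714 = 157.714286
Sxy = Σxy − (Σx)(Σy)/n = 3434 − 3034.285714 = 399.714286
b = Sxy/Sxx = 399.714286/157.714286 = 2.534420
a = ȳ − b·x̄ = 51.428571 − 2.534420·8.428571 = 30.067029

30.067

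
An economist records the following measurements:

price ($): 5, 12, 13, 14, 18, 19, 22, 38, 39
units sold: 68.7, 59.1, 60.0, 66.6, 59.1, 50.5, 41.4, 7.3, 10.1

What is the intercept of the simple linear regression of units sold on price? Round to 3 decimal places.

n = 9, Σx = 180, Σy = 422.8, Σxy = 6370.5, Σx² = 4668
Sxx = Σx² − (Σx)²/n = 4668 − 3600 = 1068
Sxy = Σxy − (Σx)(Σy)/n = 6370.5 − 8456 = -2085.5
b = Sxy/Sxx = -2085.5/1068 = -1.952715
a = ȳ − b·x̄ = 46.977778 − (-1.952715)·20 = 86.032085

86.032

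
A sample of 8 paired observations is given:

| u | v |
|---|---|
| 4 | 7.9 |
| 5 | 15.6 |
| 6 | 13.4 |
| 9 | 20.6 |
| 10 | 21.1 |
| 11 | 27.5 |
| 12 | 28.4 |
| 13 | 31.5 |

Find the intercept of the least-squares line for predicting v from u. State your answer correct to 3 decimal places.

0.201

n = 8, Σx = 70, Σy = 166, Σxy = 1639.2, Σx² = 692
Sxx = Σx² − (Σx)²/n = 692 − 612.5 = 79.5
Sxy = Σxy − (Σx)(Σy)/n = 1639.2 − 1452.5 = 186.7
b = Sxy/Sxx = 186.7/79.5 = 2.348428
a = ȳ − b·x̄ = 20.75 − 2.348428·8.75 = 0.201258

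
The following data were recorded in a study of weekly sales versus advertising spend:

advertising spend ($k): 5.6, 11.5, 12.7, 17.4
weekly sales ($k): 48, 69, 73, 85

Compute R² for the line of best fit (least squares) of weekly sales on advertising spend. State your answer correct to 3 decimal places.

0.990

n = 4, Σx = 47.2, Σy = 275, Σxy = 3468.4, Σx² = 627.66, Σy² = 19619
Sxx = Σx² − (Σx)²/n = 627.66 − 556.96 = 70.7
Sxy = Σxy − (Σx)(Σy)/n = 3468.4 − 3245 = 223.4
Syy = Σy² − (Σy)²/n = 19619 − 18906.25 = 712.75
R² = Sxy²/(Sxx·Syy) = (223.4)²/(70.7·712.75) = 0.990398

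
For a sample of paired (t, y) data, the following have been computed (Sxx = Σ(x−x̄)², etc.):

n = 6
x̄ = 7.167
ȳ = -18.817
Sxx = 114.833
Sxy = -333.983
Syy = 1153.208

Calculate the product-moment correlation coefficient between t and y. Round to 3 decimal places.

r = Sxy/√(Sxx·Syy) = -333.983/√(132426.334264) = -333.983/363.904293 = -0.917777

-0.918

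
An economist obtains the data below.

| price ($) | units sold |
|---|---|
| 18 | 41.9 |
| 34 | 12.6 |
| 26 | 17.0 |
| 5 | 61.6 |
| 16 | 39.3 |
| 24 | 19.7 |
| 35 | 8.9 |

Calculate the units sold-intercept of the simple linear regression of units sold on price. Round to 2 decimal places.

n = 7, Σx = 158, Σy = 201, Σxy = 3345.7, Σx² = 4238
Sxx = Σx² − (Σx)²/n = 4238 − 3566.285714 = 671.714286
Sxy = Σxy − (Σx)(Σy)/n = 3345.7 − 4536.857143 = -1191.157143
b = Sxy/Sxx = -1191.157143/671.714286 = -1.773309
a = ȳ − b·x̄ = 28.714286 − (-1.773309)·22.571429 = 68.740408

68.74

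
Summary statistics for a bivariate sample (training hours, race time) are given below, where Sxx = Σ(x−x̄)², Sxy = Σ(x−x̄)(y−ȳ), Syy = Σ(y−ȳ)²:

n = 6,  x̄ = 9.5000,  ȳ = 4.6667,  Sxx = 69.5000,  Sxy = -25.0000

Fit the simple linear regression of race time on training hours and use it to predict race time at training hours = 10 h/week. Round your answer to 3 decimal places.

4.487

b = Sxy/Sxx = -25/69.5 = -0.359712
a = ȳ − b·x̄ = 4.6667 − (-0.359712)·9.5 = 8.083966
ŷ(10) = a + b·10 = 8.083966 + (-0.359712)·10 = 4.486844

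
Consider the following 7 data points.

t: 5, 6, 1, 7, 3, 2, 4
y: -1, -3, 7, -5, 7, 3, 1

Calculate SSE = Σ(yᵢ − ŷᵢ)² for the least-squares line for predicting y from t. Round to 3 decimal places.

n = 7, Σx = 28, Σy = 9, Σxy = -20, Σx² = 140, Σy² = 143
Sxx = Σx² − (Σx)²/n = 140 − 112 = 28
Sxy = Σxy − (Σx)(Σy)/n = -20 − 36 = -56
Syy = Σy² − (Σy)²/n = 143 − 11.571429 = 131.428571
b = Sxy/Sxx = -56/28 = -2
SSE = Syy − b·Sxy = 131.428571 − (-2)·(-56) = 19.428571

19.429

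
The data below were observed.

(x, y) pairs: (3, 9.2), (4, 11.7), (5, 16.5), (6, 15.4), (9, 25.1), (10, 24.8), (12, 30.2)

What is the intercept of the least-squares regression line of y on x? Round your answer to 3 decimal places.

2.999

n = 7, Σx = 49, Σy = 132.9, Σxy = 1085.6, Σx² = 411
Sxx = Σx² − (Σx)²/n = 411 − 343 = 68
Sxy = Σxy − (Σx)(Σy)/n = 1085.6 − 930.3 = 155.3
b = Sxy/Sxx = 155.3/68 = 2.283824
a = ȳ − b·x̄ = 18.985714 − 2.283824·7 = 2.998950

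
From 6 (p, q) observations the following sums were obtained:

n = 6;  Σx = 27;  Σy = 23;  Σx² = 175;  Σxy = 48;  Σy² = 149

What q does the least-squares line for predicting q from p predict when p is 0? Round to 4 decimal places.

Sxx = Σx² − (Σx)²/n = 175 − 121.5 = 53.5
Sxy = Σxy − (Σx)(Σy)/n = 48 − 103.5 = -55.5
b = Sxy/Sxx = -55.5/53.5 = -1.037383
a = ȳ − b·x̄ = 3.833333 − (-1.037383)·4.5 = 8.501558
ŷ(0) = a + b·0 = 8.501558 + (-1.037383)·0 = 8.501558

8.5016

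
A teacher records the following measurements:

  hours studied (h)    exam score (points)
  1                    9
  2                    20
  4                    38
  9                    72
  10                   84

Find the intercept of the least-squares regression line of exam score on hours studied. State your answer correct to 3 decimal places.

n = 5, Σx = 26, Σy = 223, Σxy = 1689, Σx² = 202
Sxx = Σx² − (Σx)²/n = 202 − 135.2 = 66.8
Sxy = Σxy − (Σx)(Σy)/n = 1689 − 1159.6 = 529.4
b = Sxy/Sxx = 529.4/66.8 = 7.925150
a = ȳ − b·x̄ = 44.6 − 7.925150·5.2 = 3.389222

3.389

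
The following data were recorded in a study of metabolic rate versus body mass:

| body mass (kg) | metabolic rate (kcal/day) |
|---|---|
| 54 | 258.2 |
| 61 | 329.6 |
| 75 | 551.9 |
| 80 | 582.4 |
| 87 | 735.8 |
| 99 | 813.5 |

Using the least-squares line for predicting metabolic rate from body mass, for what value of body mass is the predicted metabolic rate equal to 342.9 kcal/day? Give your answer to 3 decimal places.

n = 6, Σx = 456, Σy = 3271.4, Σxy = 266584, Σx² = 36032
Sxx = Σx² − (Σx)²/n = 36032 − 34656 = 1376
Sxy = Σxy − (Σx)(Σy)/n = 266584 − 248626.4 = 17957.6
b = Sxy/Sxx = 17957.6/1376 = 13.050581
a = ȳ − b·x̄ = 545.233333 − 13.050581·76 = -446.610853
Set a + b·x = 342.9: x = (342.9 − (-446.610853)) / 13.050581 = 60.496221

60.496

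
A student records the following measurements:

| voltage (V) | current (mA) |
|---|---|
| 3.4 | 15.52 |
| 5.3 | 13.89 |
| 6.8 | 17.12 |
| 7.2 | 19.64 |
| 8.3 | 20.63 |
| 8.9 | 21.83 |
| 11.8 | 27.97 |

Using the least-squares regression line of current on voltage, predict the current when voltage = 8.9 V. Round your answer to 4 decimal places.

n = 7, Σx = 51.7, Σy = 136.6, Σxy = 1079.771, Σx² = 425.07
Sxx = Σx² − (Σx)²/n = 425.07 − 381.841429 = 43.228571
Sxy = Σxy − (Σx)(Σy)/n = 1079.771 − 1008.888571 = 70.882429
b = Sxy/Sxx = 70.882429/43.228571 = 1.639712
a = ȳ − b·x̄ = 19.514286 − 1.639712·7.385714 = 7.403838
ŷ(8.9) = a + b·8.9 = 7.403838 + 1.639712·8.9 = 21.997279

21.9973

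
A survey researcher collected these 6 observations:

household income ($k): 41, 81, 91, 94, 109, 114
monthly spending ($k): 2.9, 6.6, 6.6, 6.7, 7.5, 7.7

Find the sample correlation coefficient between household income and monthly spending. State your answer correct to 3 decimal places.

0.973

n = 6, Σx = 530, Σy = 38, Σxy = 3579.2, Σx² = 50236, Σy² = 255.96
Sxx = Σx² − (Σx)²/n = 50236 − 46816.666667 = 3419.333333
Sxy = Σxy − (Σx)(Σy)/n = 3579.2 − 3356.666667 = 222.533333
Syy = Σy² − (Σy)²/n = 255.96 − 240.666667 = 15.293333
r = Sxy/√(Sxx·Syy) = 222.533333/√(52293.004444) = 222.533333/228.676637 = 0.973135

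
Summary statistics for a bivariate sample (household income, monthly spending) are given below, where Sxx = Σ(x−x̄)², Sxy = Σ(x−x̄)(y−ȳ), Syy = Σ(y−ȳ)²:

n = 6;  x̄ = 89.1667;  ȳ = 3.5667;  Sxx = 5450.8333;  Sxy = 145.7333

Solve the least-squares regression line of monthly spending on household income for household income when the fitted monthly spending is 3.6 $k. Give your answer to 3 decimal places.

90.412

b = Sxy/Sxx = 145.7333/5450.8333 = 0.026736
a = ȳ − b·x̄ = 3.5667 − 0.026736·89.1667 = 1.182742
Set a + b·x = 3.6: x = (3.6 − 1.182742) / 0.026736 = 90.412213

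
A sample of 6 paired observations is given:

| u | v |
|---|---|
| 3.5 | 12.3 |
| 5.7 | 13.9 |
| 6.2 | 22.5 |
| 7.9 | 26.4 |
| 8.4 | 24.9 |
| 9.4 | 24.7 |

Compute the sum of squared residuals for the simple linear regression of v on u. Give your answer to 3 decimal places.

42.297

n = 6, Σx = 41.1, Σy = 124.7, Σxy = 911.68, Σx² = 304.51, Σy² = 2777.81
Sxx = Σx² − (Σx)²/n = 304.51 − 281.535 = 22.975
Sxy = Σxy − (Σx)(Σy)/n = 911.68 − 854.195 = 57.485
Syy = Σy² − (Σy)²/n = 2777.81 − 2591.681667 = 186.128333
b = Sxy/Sxx = 57.485/22.975 = 2.502067
SSE = Syy − b·Sxy = 186.128333 − 2.502067·57.485 = 42.296985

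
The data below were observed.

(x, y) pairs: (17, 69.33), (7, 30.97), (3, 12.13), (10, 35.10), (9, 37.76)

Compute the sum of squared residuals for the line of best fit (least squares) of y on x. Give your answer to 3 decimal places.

n = 5, Σx = 46, Σy = 185.29, Σxy = 2122.63, Σx² = 528, Σy² = 8570.7543
Sxx = Σx² − (Σx)²/n = 528 − 423.2 = 104.8
Sxy = Σxy − (Σx)(Σy)/n = 2122.63 − 1704.668 = 417.962
Syy = Σy² − (Σy)²/n = 8570.7543 − 6866.47682 = 1704.27748
b = Sxy/Sxx = 417.962/104.8 = 3.988187
SSE = Syy − b·Sxy = 1704.27748 − 3.988187·417.962 = 37.366856

37.367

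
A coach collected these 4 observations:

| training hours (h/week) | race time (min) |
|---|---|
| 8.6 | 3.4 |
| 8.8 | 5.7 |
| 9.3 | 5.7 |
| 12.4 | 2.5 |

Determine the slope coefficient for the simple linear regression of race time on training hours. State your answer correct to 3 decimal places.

n = 4, Σx = 39.1, Σy = 17.3, Σxy = 163.41, Σx² = 391.65
Sxx = Σx² − (Σx)²/n = 391.65 − 382.2025 = 9.4475
Sxy = Σxy − (Σx)(Σy)/n = 163.41 − 169.1075 = -5.6975
b = Sxy/Sxx = -5.6975/9.4475 = -0.603070

-0.603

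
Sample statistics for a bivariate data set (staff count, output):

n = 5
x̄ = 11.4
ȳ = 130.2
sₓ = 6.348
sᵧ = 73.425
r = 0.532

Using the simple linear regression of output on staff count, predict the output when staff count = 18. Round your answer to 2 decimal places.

170.81

b = r · sᵧ/sₓ = 0.532 · 73.425/6.348 = 6.153450
a = ȳ − b·x̄ = 130.2 − 6.153450·11.4 = 60.050671
ŷ(18) = a + b·18 = 60.050671 + 6.153450·18 = 170.812769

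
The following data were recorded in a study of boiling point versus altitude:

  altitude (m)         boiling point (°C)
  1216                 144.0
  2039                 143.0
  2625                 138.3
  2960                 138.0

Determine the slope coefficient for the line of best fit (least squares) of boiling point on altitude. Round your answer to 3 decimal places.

-0.004

n = 4, Σx = 8840, Σy = 563.3, Σxy = 1238198.5, Σx² = 21288402
Sxx = Σx² − (Σx)²/n = 21288402 − 19536400 = 1752002
Sxy = Σxy − (Σx)(Σy)/n = 1238198.5 − 1244893 = -6694.5
b = Sxy/Sxx = -6694.5/1752002 = -0.003821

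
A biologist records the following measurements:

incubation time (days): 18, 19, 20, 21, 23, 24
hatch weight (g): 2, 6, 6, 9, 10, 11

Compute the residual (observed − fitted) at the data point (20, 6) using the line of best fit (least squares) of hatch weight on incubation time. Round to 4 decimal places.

n = 6, Σx = 125, Σy = 44, Σxy = 953, Σx² = 2631
Sxx = Σx² − (Σx)²/n = 2631 − 2604.166667 = 26.833333
Sxy = Σxy − (Σx)(Σy)/n = 953 − 916.666667 = 36.333333
b = Sxy/Sxx = 36.333333/26.833333 = 1.354037
a = ȳ − b·x̄ = 7.333333 − 1.354037·20.833333 = -20.875776
ŷ(20) = -20.875776 + 1.354037·20 = 6.204969
residual = y − ŷ = 6 − 6.204969 = -0.204969

-0.2050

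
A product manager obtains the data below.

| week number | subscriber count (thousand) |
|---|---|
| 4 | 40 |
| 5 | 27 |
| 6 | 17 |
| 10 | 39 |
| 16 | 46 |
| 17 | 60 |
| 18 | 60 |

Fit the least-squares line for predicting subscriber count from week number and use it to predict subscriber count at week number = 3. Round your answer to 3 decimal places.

24.021

n = 7, Σx = 76, Σy = 289, Σxy = 3623, Σx² = 1046
Sxx = Σx² − (Σx)²/n = 1046 − 825.142857 = 220.857143
Sxy = Σxy − (Σx)(Σy)/n = 3623 − 3137.714286 = 485.285714
b = Sxy/Sxx = 485.285714/220.857143 = 2.197283
a = ȳ − b·x̄ = 41.285714 − 2.197283·10.857143 = 17.429495
ŷ(3) = a + b·3 = 17.429495 + 2.197283·3 = 24.021345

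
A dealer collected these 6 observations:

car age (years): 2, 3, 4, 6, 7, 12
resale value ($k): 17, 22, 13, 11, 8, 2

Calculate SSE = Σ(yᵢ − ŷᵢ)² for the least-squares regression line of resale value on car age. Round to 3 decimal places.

38.056

n = 6, Σx = 34, Σy = 73, Σxy = 298, Σx² = 258, Σy² = 1131
Sxx = Σx² − (Σx)²/n = 258 − 192.666667 = 65.333333
Sxy = Σxy − (Σx)(Σy)/n = 298 − 413.666667 = -115.666667
Syy = Σy² − (Σy)²/n = 1131 − 888.166667 = 242.833333
b = Sxy/Sxx = -115.666667/65.333333 = -1.770408
SSE = Syy − b·Sxy = 242.833333 − (-1.770408)·(-115.666667) = 38.056122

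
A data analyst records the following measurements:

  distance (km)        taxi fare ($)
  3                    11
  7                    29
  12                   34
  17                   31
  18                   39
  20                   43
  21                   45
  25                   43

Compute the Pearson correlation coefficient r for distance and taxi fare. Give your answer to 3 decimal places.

n = 8, Σx = 123, Σy = 275, Σxy = 4753, Σx² = 2281, Σy² = 10323
Sxx = Σx² − (Σx)²/n = 2281 − 1891.125 = 389.875
Sxy = Σxy − (Σx)(Σy)/n = 4753 − 4228.125 = 524.875
Syy = Σy² − (Σy)²/n = 10323 − 9453.125 = 869.875
r = Sxy/√(Sxx·Syy) = 524.875/√(339142.515625) = 524.875/582.359439 = 0.901290

0.901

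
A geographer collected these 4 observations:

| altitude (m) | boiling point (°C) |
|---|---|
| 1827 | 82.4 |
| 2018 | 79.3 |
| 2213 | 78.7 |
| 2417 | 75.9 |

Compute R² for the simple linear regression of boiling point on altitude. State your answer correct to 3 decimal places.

0.947

n = 4, Σx = 8475, Σy = 316.3, Σxy = 668185.6, Σx² = 18149511, Σy² = 25032.75
Sxx = Σx² − (Σx)²/n = 18149511 − 17956406.25 = 193104.75
Sxy = Σxy − (Σx)(Σy)/n = 668185.6 − 670160.625 = -1975.025
Syy = Σy² − (Σy)²/n = 25032.75 − 25011.4225 = 21.3275
R² = Sxy²/(Sxx·Syy) = (-1975.025)²/(193104.75·21.3275) = 0.947136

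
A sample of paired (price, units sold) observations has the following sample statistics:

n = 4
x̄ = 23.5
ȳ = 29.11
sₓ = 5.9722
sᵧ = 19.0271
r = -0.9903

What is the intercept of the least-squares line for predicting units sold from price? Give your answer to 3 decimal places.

b = r · sᵧ/sₓ = -0.9903 · 19.0271/5.9722 = -3.155041
a = ȳ − b·x̄ = 29.11 − (-3.155041)·23.5 = 103.253468

103.253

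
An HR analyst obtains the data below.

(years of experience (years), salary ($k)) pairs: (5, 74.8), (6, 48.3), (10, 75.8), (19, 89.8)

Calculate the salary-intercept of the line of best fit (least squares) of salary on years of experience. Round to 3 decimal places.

n = 4, Σx = 40, Σy = 288.7, Σxy = 3128, Σx² = 522
Sxx = Σx² − (Σx)²/n = 522 − 400 = 122
Sxy = Σxy − (Σx)(Σy)/n = 3128 − 2887 = 241
b = Sxy/Sxx = 241/122 = 1.975410
a = ȳ − b·x̄ = 72.175 − 1.975410·10 = 52.420902

52.421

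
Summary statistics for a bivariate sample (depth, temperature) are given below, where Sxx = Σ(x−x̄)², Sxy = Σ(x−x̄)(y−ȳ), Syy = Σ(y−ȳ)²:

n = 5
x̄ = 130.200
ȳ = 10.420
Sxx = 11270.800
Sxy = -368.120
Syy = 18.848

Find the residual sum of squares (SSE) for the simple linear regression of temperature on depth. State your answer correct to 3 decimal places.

b = Sxy/Sxx = -368.12/11270.8 = -0.032661
SSE = Syy − b·Sxy = 18.848 − (-0.032661)·(-368.12) = 6.824689

6.825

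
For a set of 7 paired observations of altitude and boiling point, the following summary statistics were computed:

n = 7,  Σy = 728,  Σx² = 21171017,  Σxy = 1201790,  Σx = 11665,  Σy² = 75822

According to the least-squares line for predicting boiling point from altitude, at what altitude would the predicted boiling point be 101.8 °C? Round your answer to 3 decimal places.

2001.581

Sxx = Σx² − (Σx)²/n = 21171017 − 19438889.285714 = 1732127.714286
Sxy = Σxy − (Σx)(Σy)/n = 1201790 − 1213160 = -11370
b = Sxy/Sxx = -11370/1732127.714286 = -0.006564
a = ȳ − b·x̄ = 104 − (-0.006564)·1666.428571 = 114.938739
Set a + b·x = 101.8: x = (101.8 − 114.938739) / (-0.006564) = 2001.580812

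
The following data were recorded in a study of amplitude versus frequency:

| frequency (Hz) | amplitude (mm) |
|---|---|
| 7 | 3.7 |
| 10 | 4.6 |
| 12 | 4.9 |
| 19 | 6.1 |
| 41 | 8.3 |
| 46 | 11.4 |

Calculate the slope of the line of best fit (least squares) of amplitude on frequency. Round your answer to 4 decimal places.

0.1654

n = 6, Σx = 135, Σy = 39, Σxy = 1111.3, Σx² = 4451
Sxx = Σx² − (Σx)²/n = 4451 − 3037.5 = 1413.5
Sxy = Σxy − (Σx)(Σy)/n = 1111.3 − 877.5 = 233.8
b = Sxy/Sxx = 233.8/1413.5 = 0.165405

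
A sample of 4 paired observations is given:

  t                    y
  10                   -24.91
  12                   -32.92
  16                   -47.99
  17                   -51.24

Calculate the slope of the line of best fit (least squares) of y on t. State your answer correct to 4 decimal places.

-3.7705

n = 4, Σx = 55, Σy = -157.06, Σxy = -2283.06, Σx² = 789
Sxx = Σx² − (Σx)²/n = 789 − 756.25 = 32.75
Sxy = Σxy − (Σx)(Σy)/n = -2283.06 − (-2159.575) = -123.485
b = Sxy/Sxx = -123.485/32.75 = -3.770534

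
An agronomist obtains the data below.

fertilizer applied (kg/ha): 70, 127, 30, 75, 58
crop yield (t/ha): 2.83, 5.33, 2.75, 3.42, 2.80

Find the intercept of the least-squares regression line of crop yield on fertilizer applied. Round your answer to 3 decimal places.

1.365

n = 5, Σx = 360, Σy = 17.13, Σxy = 1376.41, Σx² = 30918
Sxx = Σx² − (Σx)²/n = 30918 − 25920 = 4998
Sxy = Σxy − (Σx)(Σy)/n = 1376.41 − 1233.36 = 143.05
b = Sxy/Sxx = 143.05/4998 = 0.028621
a = ȳ − b·x̄ = 3.426 − 0.028621·72 = 1.365256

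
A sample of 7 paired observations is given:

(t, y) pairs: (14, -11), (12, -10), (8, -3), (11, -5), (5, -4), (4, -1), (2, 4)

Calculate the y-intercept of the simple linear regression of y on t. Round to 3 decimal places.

4.173

n = 7, Σx = 56, Σy = -30, Σxy = -369, Σx² = 570
Sxx = Σx² − (Σx)²/n = 570 − 448 = 122
Sxy = Σxy − (Σx)(Σy)/n = -369 − (-240) = -129
b = Sxy/Sxx = -129/122 = -1.057377
a = ȳ − b·x̄ = -4.285714 − (-1.057377)·8 = 4.173302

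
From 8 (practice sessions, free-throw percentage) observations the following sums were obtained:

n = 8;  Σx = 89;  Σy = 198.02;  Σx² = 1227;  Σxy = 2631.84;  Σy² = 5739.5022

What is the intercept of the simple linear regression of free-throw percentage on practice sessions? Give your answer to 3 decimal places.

Sxx = Σx² − (Σx)²/n = 1227 − 990.125 = 236.875
Sxy = Σxy − (Σx)(Σy)/n = 2631.84 − 2202.9725 = 428.8675
b = Sxy/Sxx = 428.8675/236.875 = 1.810522
a = ȳ − b·x̄ = 24.7525 − 1.810522·11.125 = 4.610438

4.610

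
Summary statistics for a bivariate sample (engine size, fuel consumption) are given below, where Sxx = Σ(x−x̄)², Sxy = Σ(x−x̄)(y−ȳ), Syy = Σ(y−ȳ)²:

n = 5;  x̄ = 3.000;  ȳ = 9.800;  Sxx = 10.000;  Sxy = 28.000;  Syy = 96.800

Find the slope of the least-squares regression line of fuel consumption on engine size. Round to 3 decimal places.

b = Sxy/Sxx = 28/10 = 2.8

2.800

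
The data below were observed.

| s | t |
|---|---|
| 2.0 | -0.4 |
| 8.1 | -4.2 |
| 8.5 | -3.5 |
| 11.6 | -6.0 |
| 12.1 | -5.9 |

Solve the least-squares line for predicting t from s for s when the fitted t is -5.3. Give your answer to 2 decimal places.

n = 5, Σx = 42.3, Σy = -20, Σxy = -205.56, Σx² = 422.83
Sxx = Σx² − (Σx)²/n = 422.83 − 357.858 = 64.972
Sxy = Σxy − (Σx)(Σy)/n = -205.56 − (-169.2) = -36.36
b = Sxy/Sxx = -36.36/64.972 = -0.559626
a = ȳ − b·x̄ = -4 − (-0.559626)·8.46 = 0.734433
Set a + b·x = -5.3: x = (-5.3 − 0.734433) / (-0.559626) = 10.782981

10.78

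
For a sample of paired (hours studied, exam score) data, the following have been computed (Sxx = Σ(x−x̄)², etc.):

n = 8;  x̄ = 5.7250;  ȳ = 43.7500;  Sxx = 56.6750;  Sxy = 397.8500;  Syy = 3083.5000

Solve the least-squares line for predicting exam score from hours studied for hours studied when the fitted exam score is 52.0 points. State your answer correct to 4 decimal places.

6.9002

b = Sxy/Sxx = 397.85/56.675 = 7.019850
a = ȳ − b·x̄ = 43.75 − 7.019850·5.725 = 3.561359
Set a + b·x = 52.0: x = (52.0 − 3.561359) / 7.019850 = 6.900239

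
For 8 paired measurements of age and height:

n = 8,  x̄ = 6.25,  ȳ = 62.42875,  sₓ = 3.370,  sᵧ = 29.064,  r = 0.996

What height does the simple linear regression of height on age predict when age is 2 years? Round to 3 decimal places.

25.922

b = r · sᵧ/sₓ = 0.996 · 29.064/3.37 = 8.589835
a = ȳ − b·x̄ = 62.42875 − 8.589835·6.25 = 8.742281
ŷ(2) = a + b·2 = 8.742281 + 8.589835·2 = 25.921951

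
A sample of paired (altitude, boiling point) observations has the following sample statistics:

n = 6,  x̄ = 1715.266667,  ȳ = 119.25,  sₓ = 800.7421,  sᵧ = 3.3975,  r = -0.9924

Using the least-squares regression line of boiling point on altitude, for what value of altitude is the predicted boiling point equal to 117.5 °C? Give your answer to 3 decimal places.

b = r · sᵧ/sₓ = -0.9924 · 3.3975/800.7421 = -0.004211
a = ȳ − b·x̄ = 119.25 − (-0.004211)·1715.266667 = 126.472461
Set a + b·x = 117.5: x = (117.5 − 126.472461) / (-0.004211) = 2130.875233

2130.875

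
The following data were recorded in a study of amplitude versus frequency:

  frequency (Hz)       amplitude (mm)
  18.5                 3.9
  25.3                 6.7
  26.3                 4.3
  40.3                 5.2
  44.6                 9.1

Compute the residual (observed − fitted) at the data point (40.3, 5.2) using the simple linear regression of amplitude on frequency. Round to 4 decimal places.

n = 5, Σx = 155, Σy = 29.2, Σxy = 970.17, Σx² = 5287.28
Sxx = Σx² − (Σx)²/n = 5287.28 − 4805 = 482.28
Sxy = Σxy − (Σx)(Σy)/n = 970.17 − 905.2 = 64.97
b = Sxy/Sxx = 64.97/482.28 = 0.134714
a = ȳ − b·x̄ = 5.84 − 0.134714·31 = 1.663858
ŷ(40.3) = 1.663858 + 0.134714·40.3 = 7.092843
residual = y − ŷ = 5.2 − 7.092843 = -1.892843

-1.8928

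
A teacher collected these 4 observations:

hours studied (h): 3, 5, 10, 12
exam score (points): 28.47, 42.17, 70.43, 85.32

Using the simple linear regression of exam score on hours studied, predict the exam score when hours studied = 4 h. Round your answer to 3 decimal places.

35.038

n = 4, Σx = 30, Σy = 226.39, Σxy = 2024.4, Σx² = 278
Sxx = Σx² − (Σx)²/n = 278 − 225 = 53
Sxy = Σxy − (Σx)(Σy)/n = 2024.4 − 1697.925 = 326.475
b = Sxy/Sxx = 326.475/53 = 6.159906
a = ȳ − b·x̄ = 56.5975 − 6.159906·7.5 = 10.398208
ŷ(4) = a + b·4 = 10.398208 + 6.159906·4 = 35.037830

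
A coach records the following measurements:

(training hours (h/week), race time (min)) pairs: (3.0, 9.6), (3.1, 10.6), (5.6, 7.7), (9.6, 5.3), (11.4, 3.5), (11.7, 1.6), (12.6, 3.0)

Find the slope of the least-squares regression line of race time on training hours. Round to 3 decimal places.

n = 7, Σx = 57, Σy = 41.3, Σxy = 252.08, Σx² = 567.74
Sxx = Σx² − (Σx)²/n = 567.74 − 464.142857 = 103.597143
Sxy = Σxy − (Σx)(Σy)/n = 252.08 − 336.3 = -84.22
b = Sxy/Sxx = -84.22/103.597143 = -0.812957

-0.813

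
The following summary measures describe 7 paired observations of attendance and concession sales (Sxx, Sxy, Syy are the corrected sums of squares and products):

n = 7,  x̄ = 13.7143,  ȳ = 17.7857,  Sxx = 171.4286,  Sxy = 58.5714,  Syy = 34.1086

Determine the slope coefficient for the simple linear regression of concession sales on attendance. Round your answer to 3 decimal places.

0.342

b = Sxy/Sxx = 58.5714/171.4286 = 0.341666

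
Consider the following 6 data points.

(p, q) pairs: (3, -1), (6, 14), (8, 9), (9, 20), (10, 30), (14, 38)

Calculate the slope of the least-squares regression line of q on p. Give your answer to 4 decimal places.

3.5817

n = 6, Σx = 50, Σy = 110, Σxy = 1165, Σx² = 486
Sxx = Σx² − (Σx)²/n = 486 − 416.666667 = 69.333333
Sxy = Σxy − (Σx)(Σy)/n = 1165 − 916.666667 = 248.333333
b = Sxy/Sxx = 248.333333/69.333333 = 3.581731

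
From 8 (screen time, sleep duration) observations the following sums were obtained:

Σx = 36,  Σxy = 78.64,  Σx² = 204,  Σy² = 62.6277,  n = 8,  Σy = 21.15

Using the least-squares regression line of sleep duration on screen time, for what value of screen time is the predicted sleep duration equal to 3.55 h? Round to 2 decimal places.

Sxx = Σx² − (Σx)²/n = 204 − 162 = 42
Sxy = Σxy − (Σx)(Σy)/n = 78.64 − 95.175 = -16.535
b = Sxy/Sxx = -16.535/42 = -0.393690
a = ȳ − b·x̄ = 2.64375 − (-0.393690)·4.5 = 4.415357
Set a + b·x = 3.55: x = (3.55 − 4.415357) / (-0.393690) = 2.198065

2.20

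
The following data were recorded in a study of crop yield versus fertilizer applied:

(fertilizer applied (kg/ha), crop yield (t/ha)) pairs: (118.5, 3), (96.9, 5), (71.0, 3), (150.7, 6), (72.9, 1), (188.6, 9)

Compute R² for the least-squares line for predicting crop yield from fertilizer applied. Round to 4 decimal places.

0.8043

n = 6, Σx = 698.6, Σy = 27, Σxy = 3727.5, Σx² = 92067.72, Σy² = 161
Sxx = Σx² − (Σx)²/n = 92067.72 − 81340.326667 = 10727.393333
Sxy = Σxy − (Σx)(Σy)/n = 3727.5 − 3143.7 = 583.8
Syy = Σy² − (Σy)²/n = 161 − 121.5 = 39.5
R² = Sxy²/(Sxx·Syy) = (583.8)²/(10727.393333·39.5) = 0.804335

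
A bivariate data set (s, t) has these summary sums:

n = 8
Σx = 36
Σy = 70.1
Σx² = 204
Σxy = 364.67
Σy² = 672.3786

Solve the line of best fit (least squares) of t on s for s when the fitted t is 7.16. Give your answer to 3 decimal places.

3.133

Sxx = Σx² − (Σx)²/n = 204 − 162 = 42
Sxy = Σxy − (Σx)(Σy)/n = 364.67 − 315.45 = 49.22
b = Sxy/Sxx = 49.22/42 = 1.171905
a = ȳ − b·x̄ = 8.7625 − 1.171905·4.5 = 3.488929
Set a + b·x = 7.16: x = (7.16 − 3.488929) / 1.171905 = 3.132568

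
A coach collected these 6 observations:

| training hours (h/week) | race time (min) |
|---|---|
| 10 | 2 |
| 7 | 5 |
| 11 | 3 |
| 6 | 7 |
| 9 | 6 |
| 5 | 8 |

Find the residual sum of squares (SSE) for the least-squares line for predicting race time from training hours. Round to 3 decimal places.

6.262

n = 6, Σx = 48, Σy = 31, Σxy = 224, Σx² = 412, Σy² = 187
Sxx = Σx² − (Σx)²/n = 412 − 384 = 28
Sxy = Σxy − (Σx)(Σy)/n = 224 − 248 = -24
Syy = Σy² − (Σy)²/n = 187 − 160.166667 = 26.833333
b = Sxy/Sxx = -24/28 = -0.857143
SSE = Syy − b·Sxy = 26.833333 − (-0.857143)·(-24) = 6.261905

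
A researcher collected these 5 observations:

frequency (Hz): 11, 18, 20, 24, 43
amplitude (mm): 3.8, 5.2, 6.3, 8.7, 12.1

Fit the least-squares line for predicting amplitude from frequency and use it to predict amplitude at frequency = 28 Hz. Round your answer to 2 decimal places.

n = 5, Σx = 116, Σy = 36.1, Σxy = 990.5, Σx² = 3270
Sxx = Σx² − (Σx)²/n = 3270 − 2691.2 = 578.8
Sxy = Σxy − (Σx)(Σy)/n = 990.5 − 837.52 = 152.98
b = Sxy/Sxx = 152.98/578.8 = 0.264305
a = ȳ − b·x̄ = 7.22 − 0.264305·23.2 = 1.088113
ŷ(28) = a + b·28 = 1.088113 + 0.264305·28 = 8.488666

8.49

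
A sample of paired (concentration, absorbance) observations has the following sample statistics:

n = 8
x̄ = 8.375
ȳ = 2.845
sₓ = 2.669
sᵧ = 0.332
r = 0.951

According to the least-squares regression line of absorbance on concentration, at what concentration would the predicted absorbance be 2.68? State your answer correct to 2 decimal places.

b = r · sᵧ/sₓ = 0.951 · 0.332/2.669 = 0.118296
a = ȳ − b·x̄ = 2.845 − 0.118296·8.375 = 1.854271
Set a + b·x = 2.68: x = (2.68 − 1.854271) / 0.118296 = 6.980194

6.98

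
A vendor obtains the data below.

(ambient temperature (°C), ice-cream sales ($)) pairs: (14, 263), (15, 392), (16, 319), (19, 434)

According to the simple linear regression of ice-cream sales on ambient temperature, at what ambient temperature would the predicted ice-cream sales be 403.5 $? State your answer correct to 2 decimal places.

n = 4, Σx = 64, Σy = 1408, Σxy = 22912, Σx² = 1038
Sxx = Σx² − (Σx)²/n = 1038 − 1024 = 14
Sxy = Σxy − (Σx)(Σy)/n = 22912 − 22528 = 384
b = Sxy/Sxx = 384/14 = 27.428571
a = ȳ − b·x̄ = 352 − 27.428571·16 = -86.857143
Set a + b·x = 403.5: x = (403.5 − (-86.857143)) / 27.428571 = 17.877604

17.88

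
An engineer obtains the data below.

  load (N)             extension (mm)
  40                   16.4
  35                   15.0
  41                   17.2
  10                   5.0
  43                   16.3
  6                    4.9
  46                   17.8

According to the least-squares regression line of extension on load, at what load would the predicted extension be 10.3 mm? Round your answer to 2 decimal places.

n = 7, Σx = 221, Σy = 92.6, Σxy = 3485.3, Σx² = 8607
Sxx = Σx² − (Σx)²/n = 8607 − 6977.285714 = 1629.714286
Sxy = Σxy − (Σx)(Σy)/n = 3485.3 − 2923.514286 = 561.785714
b = Sxy/Sxx = 561.785714/1629.714286 = 0.344714
a = ȳ − b·x̄ = 13.228571 − 0.344714·31.571429 = 2.345451
Set a + b·x = 10.3: x = (10.3 − 2.345451) / 0.344714 = 23.075779

23.08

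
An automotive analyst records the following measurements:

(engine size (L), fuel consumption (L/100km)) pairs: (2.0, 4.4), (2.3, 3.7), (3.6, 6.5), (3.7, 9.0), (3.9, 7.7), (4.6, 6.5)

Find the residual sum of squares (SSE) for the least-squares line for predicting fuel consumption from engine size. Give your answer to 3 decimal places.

8.959

n = 6, Σx = 20.1, Σy = 37.8, Σxy = 133.94, Σx² = 72.31, Σy² = 257.84
Sxx = Σx² − (Σx)²/n = 72.31 − 67.335 = 4.975
Sxy = Σxy − (Σx)(Σy)/n = 133.94 − 126.63 = 7.31
Syy = Σy² − (Σy)²/n = 257.84 − 238.14 = 19.7
b = Sxy/Sxx = 7.31/4.975 = 1.469347
SSE = Syy − b·Sxy = 19.7 − 1.469347·7.31 = 8.959075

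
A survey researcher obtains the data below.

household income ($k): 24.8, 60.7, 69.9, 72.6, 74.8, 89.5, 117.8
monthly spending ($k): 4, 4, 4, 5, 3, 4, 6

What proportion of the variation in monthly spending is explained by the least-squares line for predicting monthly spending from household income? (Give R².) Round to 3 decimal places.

n = 7, Σx = 510.1, Σy = 30, Σxy = 2273.8, Σx² = 41938.43, Σy² = 134
Sxx = Σx² − (Σx)²/n = 41938.43 − 37171.715714 = 4766.714286
Sxy = Σxy − (Σx)(Σy)/n = 2273.8 − 2186.142857 = 87.657143
Syy = Σy² − (Σy)²/n = 134 − 128.571429 = 5.428571
R² = Sxy²/(Sxx·Syy) = (87.657143)²/(4766.714286·5.428571) = 0.296941

0.297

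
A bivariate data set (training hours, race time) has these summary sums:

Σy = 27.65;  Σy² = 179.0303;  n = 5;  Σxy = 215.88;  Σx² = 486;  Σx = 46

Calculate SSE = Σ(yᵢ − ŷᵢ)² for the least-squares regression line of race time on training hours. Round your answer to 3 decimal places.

Sxx = Σx² − (Σx)²/n = 486 − 423.2 = 62.8
Sxy = Σxy − (Σx)(Σy)/n = 215.88 − 254.38 = -38.5
Syy = Σy² − (Σy)²/n = 179.0303 − 152.9045 = 26.1258
b = Sxy/Sxx = -38.5/62.8 = -0.613057
SSE = Syy − b·Sxy = 26.1258 − (-0.613057)·(-38.5) = 2.523093

2.523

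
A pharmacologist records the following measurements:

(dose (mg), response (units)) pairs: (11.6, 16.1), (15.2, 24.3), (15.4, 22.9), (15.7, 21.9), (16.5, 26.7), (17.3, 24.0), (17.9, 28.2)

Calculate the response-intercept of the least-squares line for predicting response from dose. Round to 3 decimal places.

n = 7, Σx = 109.6, Σy = 164.1, Σxy = 2613.14, Σx² = 1741.2
Sxx = Σx² − (Σx)²/n = 1741.2 − 1716.022857 = 25.177143
Sxy = Σxy − (Σx)(Σy)/n = 2613.14 − 2569.337143 = 43.802857
b = Sxy/Sxx = 43.802857/25.177143 = 1.739787
a = ȳ − b·x̄ = 23.442857 − 1.739787·15.657143 = -3.797231

-3.797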